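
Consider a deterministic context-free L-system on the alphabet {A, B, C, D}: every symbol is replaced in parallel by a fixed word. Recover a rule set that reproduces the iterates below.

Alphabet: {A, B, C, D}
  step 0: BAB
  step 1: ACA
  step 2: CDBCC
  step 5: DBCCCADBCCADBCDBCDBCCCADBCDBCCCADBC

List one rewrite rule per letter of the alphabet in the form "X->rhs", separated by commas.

A->C, B->A, C->DBC, D->C

  step 1 ⇒ step 2: ACA ⇒ C·DBC·C
    A ↦ C
    C ↦ DBC
  step 0 ⇒ step 1: BAB ⇒ A·C·A
    B ↦ A
    D ↦ C  (constrained at step 2)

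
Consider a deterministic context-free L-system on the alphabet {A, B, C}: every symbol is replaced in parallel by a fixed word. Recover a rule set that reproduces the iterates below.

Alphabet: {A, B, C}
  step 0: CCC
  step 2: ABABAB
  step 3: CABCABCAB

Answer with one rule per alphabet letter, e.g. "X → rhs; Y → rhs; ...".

A->C, B->AB, C->B

  step 2 ⇒ step 3: ABABAB ⇒ C·AB·C·AB·C·AB
    A ↦ C
    B ↦ AB
    C ↦ B  (constrained at step 0)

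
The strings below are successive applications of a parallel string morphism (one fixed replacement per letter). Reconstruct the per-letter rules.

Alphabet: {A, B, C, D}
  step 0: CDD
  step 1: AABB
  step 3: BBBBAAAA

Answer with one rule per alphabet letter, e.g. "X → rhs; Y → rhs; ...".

  step 0 ⇒ step 1: CDD ⇒ AA·B·B
    C ↦ AA
    D ↦ B
    A ↦ DD  (constrained at step 1)
    B ↦ C  (constrained at step 1)

A->DD, B->C, C->AA, D->B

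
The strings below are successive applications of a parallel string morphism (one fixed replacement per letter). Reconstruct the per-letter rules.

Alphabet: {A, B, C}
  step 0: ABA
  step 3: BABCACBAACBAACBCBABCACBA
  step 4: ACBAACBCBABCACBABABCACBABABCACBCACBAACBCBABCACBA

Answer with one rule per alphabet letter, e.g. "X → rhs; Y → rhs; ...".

A->BA, B->AC, C->BC

  step 3 ⇒ step 4: BABCACBAACBAACBCBABCACBA ⇒ AC·BA·AC·BC·BA·BC·AC·BA·BA·BC·AC·BA·BA·BC·AC·BC·AC·BA·AC·BC·BA·BC·AC·BA
    A ↦ BA
    B ↦ AC
    C ↦ BC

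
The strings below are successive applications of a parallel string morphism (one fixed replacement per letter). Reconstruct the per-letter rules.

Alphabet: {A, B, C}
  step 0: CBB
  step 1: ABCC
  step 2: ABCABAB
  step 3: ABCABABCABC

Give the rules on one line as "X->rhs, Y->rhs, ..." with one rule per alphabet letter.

  step 2 ⇒ step 3: ABCABAB ⇒ AB·C·AB·AB·C·AB·C
    A ↦ AB
    B ↦ C
    C ↦ AB

A->AB, B->C, C->AB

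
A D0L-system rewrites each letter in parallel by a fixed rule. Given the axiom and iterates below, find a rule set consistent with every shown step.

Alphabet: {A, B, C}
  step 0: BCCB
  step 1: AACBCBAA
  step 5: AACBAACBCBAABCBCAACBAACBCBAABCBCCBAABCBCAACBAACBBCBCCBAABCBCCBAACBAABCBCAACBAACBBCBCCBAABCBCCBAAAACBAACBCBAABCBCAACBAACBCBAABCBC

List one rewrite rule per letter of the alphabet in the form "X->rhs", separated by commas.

  step 0 ⇒ step 1: BCCB ⇒ AA·CB·CB·AA
    B ↦ AA
    C ↦ CB
    A ↦ BC  (constrained at step 1)

A->BC, B->AA, C->CB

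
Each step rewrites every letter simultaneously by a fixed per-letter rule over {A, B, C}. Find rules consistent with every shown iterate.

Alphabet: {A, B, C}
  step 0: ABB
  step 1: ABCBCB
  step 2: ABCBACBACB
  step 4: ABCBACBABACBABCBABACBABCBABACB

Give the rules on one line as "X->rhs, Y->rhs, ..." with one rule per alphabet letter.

A->AB, B->CB, C->A

  step 1 ⇒ step 2: ABCBCB ⇒ AB·CB·A·CB·A·CB
    A ↦ AB
    B ↦ CB
    C ↦ A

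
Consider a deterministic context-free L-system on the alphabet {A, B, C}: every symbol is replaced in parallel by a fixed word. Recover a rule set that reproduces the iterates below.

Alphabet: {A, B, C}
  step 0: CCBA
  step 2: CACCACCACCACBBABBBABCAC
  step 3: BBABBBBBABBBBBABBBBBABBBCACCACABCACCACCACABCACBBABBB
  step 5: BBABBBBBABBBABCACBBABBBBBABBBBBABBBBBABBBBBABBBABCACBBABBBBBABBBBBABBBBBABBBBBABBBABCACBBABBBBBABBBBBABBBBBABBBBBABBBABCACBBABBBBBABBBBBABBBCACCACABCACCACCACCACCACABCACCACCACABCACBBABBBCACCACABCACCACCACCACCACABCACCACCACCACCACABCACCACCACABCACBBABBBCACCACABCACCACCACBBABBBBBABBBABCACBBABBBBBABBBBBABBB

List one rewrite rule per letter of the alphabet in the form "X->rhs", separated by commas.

  step 2 ⇒ step 3: CACCACCACCACBBABBBABCAC ⇒ BB·AB·BB·BB·AB·BB·BB·AB·BB·BB·AB·BB·CAC·CAC·AB·CAC·CAC·CAC·AB·CAC·BB·AB·BB
    A ↦ AB
    B ↦ CAC
    C ↦ BB

A->AB, B->CAC, C->BB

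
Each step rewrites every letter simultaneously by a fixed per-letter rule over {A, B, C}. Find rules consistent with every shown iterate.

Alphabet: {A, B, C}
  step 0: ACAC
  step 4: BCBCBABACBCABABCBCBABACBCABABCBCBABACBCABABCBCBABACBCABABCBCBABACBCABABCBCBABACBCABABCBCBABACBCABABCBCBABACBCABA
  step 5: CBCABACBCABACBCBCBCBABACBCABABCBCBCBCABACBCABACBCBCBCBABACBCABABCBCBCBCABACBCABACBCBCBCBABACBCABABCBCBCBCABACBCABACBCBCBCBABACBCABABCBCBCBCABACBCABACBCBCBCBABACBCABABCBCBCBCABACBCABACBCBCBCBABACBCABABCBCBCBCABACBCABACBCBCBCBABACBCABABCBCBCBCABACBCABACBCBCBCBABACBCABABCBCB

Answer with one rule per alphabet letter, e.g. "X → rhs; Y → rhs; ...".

A->B, B->CBC, C->ABA

  step 4 ⇒ step 5: BCBCBABACBCABABCBCBABACBCABABCBCBABACBCABABCBCBABACBCABABCBCBABACBCABABCBCBABACBCABABCBCBABACBCABABCBCBABACBCABA ⇒ CBC·ABA·CBC·ABA·CBC·B·CBC·B·ABA·CBC·ABA·B·CBC·B·CBC·ABA·CBC·ABA·CBC·B·CBC·B·ABA·CBC·ABA·B·CBC·B·CBC·ABA·CBC·ABA·CBC·B·CBC·B·ABA·CBC·ABA·B·CBC·B·CBC·ABA·CBC·ABA·CBC·B·CBC·B·ABA·CBC·ABA·B·CBC·B·CBC·ABA·CBC·ABA·CBC·B·CBC·B·ABA·CBC·ABA·B·CBC·B·CBC·ABA·CBC·ABA·CBC·B·CBC·B·ABA·CBC·ABA·B·CBC·B·CBC·ABA·CBC·ABA·CBC·B·CBC·B·ABA·CBC·ABA·B·CBC·B·CBC·ABA·CBC·ABA·CBC·B·CBC·B·ABA·CBC·ABA·B·CBC·B
    A ↦ B
    B ↦ CBC
    C ↦ ABA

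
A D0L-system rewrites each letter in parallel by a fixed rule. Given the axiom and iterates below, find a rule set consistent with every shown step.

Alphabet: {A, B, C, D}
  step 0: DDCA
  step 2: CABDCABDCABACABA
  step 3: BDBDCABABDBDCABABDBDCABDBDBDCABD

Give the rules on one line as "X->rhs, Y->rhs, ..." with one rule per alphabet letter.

  step 2 ⇒ step 3: CABDCABDCABACABA ⇒ BD·BD·CA·BA·BD·BD·CA·BA·BD·BD·CA·BD·BD·BD·CA·BD
    A ↦ BD
    B ↦ CA
    C ↦ BD
    D ↦ BA

A->BD, B->CA, C->BD, D->BA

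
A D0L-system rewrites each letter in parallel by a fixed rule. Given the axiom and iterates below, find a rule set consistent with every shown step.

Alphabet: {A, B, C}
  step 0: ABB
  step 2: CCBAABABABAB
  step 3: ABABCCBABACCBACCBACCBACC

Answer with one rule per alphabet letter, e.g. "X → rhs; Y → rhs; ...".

  step 2 ⇒ step 3: CCBAABABABAB ⇒ AB·AB·CC·BA·BA·CC·BA·CC·BA·CC·BA·CC
    A ↦ BA
    B ↦ CC
    C ↦ AB

A->BA, B->CC, C->AB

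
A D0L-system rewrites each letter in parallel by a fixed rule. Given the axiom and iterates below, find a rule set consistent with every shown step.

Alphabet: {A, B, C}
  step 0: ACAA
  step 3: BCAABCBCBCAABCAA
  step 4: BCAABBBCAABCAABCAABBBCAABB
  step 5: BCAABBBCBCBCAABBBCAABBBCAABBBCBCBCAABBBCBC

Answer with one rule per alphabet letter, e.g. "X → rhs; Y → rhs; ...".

  step 4 ⇒ step 5: BCAABBBCAABCAABCAABBBCAABB ⇒ BC·AA·B·B·BC·BC·BC·AA·B·B·BC·AA·B·B·BC·AA·B·B·BC·BC·BC·AA·B·B·BC·BC
    A ↦ B
    B ↦ BC
    C ↦ AA

A->B, B->BC, C->AA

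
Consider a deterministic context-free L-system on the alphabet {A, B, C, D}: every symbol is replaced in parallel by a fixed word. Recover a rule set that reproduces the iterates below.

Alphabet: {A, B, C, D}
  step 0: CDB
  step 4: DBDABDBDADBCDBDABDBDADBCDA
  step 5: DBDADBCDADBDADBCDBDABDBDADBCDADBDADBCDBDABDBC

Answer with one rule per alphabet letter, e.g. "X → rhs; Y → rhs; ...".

A->C, B->DA, C->B, D->DB

  step 4 ⇒ step 5: DBDABDBDADBCDBDABDBDADBCDA ⇒ DB·DA·DB·C·DA·DB·DA·DB·C·DB·DA·B·DB·DA·DB·C·DA·DB·DA·DB·C·DB·DA·B·DB·C
    A ↦ C
    B ↦ DA
    C ↦ B
    D ↦ DB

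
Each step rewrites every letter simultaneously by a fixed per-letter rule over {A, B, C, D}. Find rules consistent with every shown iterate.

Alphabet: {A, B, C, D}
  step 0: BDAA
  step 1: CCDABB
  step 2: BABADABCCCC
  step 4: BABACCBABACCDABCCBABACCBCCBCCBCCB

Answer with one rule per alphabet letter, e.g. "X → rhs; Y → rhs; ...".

A->B, B->CC, C->BA, D->DA

  step 1 ⇒ step 2: CCDABB ⇒ BA·BA·DA·B·CC·CC
    A ↦ B
    B ↦ CC
    C ↦ BA
    D ↦ DA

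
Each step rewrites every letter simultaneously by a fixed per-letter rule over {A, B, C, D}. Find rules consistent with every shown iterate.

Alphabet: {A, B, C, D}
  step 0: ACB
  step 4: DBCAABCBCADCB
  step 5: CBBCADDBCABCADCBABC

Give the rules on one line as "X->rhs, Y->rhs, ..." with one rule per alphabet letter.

  step 4 ⇒ step 5: DBCAABCBCADCB ⇒ CB·BC·A·D·D·BC·A·BC·A·D·CB·A·BC
    A ↦ D
    B ↦ BC
    C ↦ A
    D ↦ CB

A->D, B->BC, C->A, D->CB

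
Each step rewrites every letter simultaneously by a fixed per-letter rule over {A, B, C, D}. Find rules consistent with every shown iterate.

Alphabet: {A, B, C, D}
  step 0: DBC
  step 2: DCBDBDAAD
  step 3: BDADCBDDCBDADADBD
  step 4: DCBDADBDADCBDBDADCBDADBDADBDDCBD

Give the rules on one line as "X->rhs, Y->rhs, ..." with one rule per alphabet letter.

A->AD, B->DC, C->A, D->BD

  step 3 ⇒ step 4: BDADCBDDCBDADADBD ⇒ DC·BD·AD·BD·A·DC·BD·BD·A·DC·BD·AD·BD·AD·BD·DC·BD
    A ↦ AD
    B ↦ DC
    C ↦ A
    D ↦ BD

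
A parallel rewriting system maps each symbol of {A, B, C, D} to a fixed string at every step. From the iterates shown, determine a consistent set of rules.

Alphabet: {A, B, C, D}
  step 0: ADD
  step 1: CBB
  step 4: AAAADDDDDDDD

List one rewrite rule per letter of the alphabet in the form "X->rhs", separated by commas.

A->C, B->DD, C->AA, D->B

  step 0 ⇒ step 1: ADD ⇒ C·B·B
    A ↦ C
    D ↦ B
    B ↦ DD  (constrained at step 1)
    C ↦ AA  (constrained at step 1)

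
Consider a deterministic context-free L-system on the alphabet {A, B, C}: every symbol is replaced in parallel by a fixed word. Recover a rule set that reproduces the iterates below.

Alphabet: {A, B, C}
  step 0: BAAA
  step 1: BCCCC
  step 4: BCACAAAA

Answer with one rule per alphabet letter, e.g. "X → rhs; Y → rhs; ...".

A->C, B->BC, C->A

  step 0 ⇒ step 1: BAAA ⇒ BC·C·C·C
    A ↦ C
    B ↦ BC
    C ↦ A  (constrained at step 1)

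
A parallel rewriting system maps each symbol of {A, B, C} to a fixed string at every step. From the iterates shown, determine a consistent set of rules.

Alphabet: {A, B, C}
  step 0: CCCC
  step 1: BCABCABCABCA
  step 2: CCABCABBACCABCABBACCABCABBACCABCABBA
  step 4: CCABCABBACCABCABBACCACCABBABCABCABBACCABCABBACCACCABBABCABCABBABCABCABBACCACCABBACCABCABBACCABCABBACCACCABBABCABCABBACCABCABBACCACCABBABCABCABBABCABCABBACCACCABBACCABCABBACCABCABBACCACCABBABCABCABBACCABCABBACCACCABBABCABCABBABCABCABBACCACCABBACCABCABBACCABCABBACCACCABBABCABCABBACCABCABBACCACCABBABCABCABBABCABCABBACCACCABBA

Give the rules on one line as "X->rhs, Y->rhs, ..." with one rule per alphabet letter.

A->BBA, B->CCA, C->BCA

  step 1 ⇒ step 2: BCABCABCABCA ⇒ CCA·BCA·BBA·CCA·BCA·BBA·CCA·BCA·BBA·CCA·BCA·BBA
    A ↦ BBA
    B ↦ CCA
    C ↦ BCA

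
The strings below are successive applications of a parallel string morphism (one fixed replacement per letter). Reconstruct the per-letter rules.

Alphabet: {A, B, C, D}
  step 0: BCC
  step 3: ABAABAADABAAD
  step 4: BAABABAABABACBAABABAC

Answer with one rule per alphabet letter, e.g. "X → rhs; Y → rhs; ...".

A->BA, B->A, C->AD, D->C

  step 3 ⇒ step 4: ABAABAADABAAD ⇒ BA·A·BA·BA·A·BA·BA·C·BA·A·BA·BA·C
    A ↦ BA
    B ↦ A
    D ↦ C
    C ↦ AD  (constrained at step 0)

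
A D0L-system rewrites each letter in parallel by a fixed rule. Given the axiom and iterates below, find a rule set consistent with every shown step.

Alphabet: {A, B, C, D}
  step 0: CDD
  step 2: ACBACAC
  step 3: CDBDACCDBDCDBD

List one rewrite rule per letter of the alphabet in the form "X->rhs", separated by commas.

  step 2 ⇒ step 3: ACBACAC ⇒ CD·BD·AC·CD·BD·CD·BD
    A ↦ CD
    B ↦ AC
    C ↦ BD
    D ↦ B  (constrained at step 0)

A->CD, B->AC, C->BD, D->B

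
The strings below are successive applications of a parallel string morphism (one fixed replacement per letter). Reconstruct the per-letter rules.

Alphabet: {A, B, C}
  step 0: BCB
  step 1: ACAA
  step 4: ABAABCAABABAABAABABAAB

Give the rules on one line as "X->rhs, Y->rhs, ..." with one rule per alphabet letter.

  step 0 ⇒ step 1: BCB ⇒ A·CA·A
    B ↦ A
    C ↦ CA
    A ↦ AB  (constrained at step 1)

A->AB, B->A, C->CA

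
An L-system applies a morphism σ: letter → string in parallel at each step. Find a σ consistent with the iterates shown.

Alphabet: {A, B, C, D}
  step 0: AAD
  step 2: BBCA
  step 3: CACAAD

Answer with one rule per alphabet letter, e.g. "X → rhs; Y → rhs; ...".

A->D, B->CA, C->A, D->B

  step 2 ⇒ step 3: BBCA ⇒ CA·CA·A·D
    A ↦ D
    B ↦ CA
    C ↦ A
    D ↦ B  (constrained at step 0)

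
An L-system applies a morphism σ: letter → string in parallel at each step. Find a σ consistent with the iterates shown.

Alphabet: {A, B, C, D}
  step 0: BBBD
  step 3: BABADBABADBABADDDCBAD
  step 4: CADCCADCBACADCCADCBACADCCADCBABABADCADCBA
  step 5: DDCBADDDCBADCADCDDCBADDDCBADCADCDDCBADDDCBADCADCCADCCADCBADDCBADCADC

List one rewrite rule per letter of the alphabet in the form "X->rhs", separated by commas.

  step 4 ⇒ step 5: CADCCADCBACADCCADCBACADCCADCBABABADCADCBA ⇒ D·DC·BA·D·D·DC·BA·D·CA·DC·D·DC·BA·D·D·DC·BA·D·CA·DC·D·DC·BA·D·D·DC·BA·D·CA·DC·CA·DC·CA·DC·BA·D·DC·BA·D·CA·DC
    A ↦ DC
    B ↦ CA
    C ↦ D
    D ↦ BA

A->DC, B->CA, C->D, D->BA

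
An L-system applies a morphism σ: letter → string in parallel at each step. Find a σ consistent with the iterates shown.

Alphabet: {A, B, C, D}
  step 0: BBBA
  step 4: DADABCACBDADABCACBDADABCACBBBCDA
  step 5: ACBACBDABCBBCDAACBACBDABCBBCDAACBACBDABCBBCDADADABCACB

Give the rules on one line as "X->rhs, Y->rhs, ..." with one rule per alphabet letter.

  step 4 ⇒ step 5: DADABCACBDADABCACBDADABCACBBBCDA ⇒ AC·B·AC·B·DA·BC·B·BC·DA·AC·B·AC·B·DA·BC·B·BC·DA·AC·B·AC·B·DA·BC·B·BC·DA·DA·DA·BC·AC·B
    A ↦ B
    B ↦ DA
    C ↦ BC
    D ↦ AC

A->B, B->DA, C->BC, D->AC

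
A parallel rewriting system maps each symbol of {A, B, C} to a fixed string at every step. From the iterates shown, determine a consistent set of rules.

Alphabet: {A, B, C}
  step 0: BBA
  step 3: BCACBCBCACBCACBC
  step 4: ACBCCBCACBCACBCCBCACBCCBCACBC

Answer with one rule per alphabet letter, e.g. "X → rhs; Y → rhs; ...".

A->C, B->AC, C->BC

  step 3 ⇒ step 4: BCACBCBCACBCACBC ⇒ AC·BC·C·BC·AC·BC·AC·BC·C·BC·AC·BC·C·BC·AC·BC
    A ↦ C
    B ↦ AC
    C ↦ BC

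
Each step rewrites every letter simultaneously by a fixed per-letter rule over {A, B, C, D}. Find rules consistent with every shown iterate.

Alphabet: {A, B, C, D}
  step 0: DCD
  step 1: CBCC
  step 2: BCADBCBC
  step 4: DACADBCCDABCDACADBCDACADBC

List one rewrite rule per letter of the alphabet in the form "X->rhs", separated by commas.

  step 1 ⇒ step 2: CBCC ⇒ BC·AD·BC·BC
    B ↦ AD
    C ↦ BC
    A ↦ DA  (constrained at step 2)
  step 0 ⇒ step 1: DCD ⇒ C·BC·C
    D ↦ C

A->DA, B->AD, C->BC, D->C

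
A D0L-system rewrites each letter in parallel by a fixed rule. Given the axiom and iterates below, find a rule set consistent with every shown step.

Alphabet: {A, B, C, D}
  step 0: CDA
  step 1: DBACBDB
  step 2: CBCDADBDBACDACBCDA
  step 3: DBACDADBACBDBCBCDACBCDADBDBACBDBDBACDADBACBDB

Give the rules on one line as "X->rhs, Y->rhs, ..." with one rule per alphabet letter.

A->DB, B->CDA, C->DBA, D->CB

  step 2 ⇒ step 3: CBCDADBDBACDACBCDA ⇒ DBA·CDA·DBA·CB·DB·CB·CDA·CB·CDA·DB·DBA·CB·DB·DBA·CDA·DBA·CB·DB
    A ↦ DB
    B ↦ CDA
    C ↦ DBA
    D ↦ CB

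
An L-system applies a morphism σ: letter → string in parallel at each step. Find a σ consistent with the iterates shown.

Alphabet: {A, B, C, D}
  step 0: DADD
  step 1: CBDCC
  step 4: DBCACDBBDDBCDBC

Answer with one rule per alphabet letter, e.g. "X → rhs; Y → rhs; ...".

A->BD, B->DB, C->A, D->C

  step 0 ⇒ step 1: DADD ⇒ C·BD·C·C
    A ↦ BD
    D ↦ C
    B ↦ DB  (constrained at step 1)
    C ↦ A  (constrained at step 1)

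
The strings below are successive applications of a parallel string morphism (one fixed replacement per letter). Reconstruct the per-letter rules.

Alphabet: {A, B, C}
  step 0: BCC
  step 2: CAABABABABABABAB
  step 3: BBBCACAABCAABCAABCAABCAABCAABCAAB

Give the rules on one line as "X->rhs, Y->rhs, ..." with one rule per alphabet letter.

A->CA, B->AB, C->BBB

  step 2 ⇒ step 3: CAABABABABABABAB ⇒ BBB·CA·CA·AB·CA·AB·CA·AB·CA·AB·CA·AB·CA·AB·CA·AB
    A ↦ CA
    B ↦ AB
    C ↦ BBB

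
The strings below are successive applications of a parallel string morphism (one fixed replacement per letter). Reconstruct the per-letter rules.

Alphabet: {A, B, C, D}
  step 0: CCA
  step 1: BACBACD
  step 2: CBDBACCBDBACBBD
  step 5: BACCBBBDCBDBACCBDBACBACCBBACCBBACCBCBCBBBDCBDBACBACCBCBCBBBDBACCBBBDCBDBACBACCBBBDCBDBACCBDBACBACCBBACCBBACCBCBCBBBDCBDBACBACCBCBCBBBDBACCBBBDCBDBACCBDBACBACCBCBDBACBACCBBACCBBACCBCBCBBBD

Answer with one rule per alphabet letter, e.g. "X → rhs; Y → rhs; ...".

A->D, B->CB, C->BAC, D->BBD

  step 1 ⇒ step 2: BACBACD ⇒ CB·D·BAC·CB·D·BAC·BBD
    A ↦ D
    B ↦ CB
    C ↦ BAC
    D ↦ BBD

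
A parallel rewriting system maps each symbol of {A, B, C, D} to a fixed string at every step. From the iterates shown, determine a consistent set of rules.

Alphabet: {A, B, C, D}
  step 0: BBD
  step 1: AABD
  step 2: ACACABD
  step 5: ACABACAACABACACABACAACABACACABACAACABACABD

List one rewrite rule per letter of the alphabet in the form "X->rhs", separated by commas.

A->AC, B->A, C->AB, D->BD

  step 1 ⇒ step 2: AABD ⇒ AC·AC·A·BD
    A ↦ AC
    B ↦ A
    D ↦ BD
    C ↦ AB  (constrained at step 2)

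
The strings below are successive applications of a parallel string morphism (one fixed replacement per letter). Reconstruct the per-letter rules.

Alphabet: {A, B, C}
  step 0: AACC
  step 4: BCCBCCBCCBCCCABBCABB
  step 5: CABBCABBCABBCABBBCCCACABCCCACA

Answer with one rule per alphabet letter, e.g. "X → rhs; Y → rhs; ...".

  step 4 ⇒ step 5: BCCBCCBCCBCCCABBCABB ⇒ CA·B·B·CA·B·B·CA·B·B·CA·B·B·B·CC·CA·CA·B·CC·CA·CA
    A ↦ CC
    B ↦ CA
    C ↦ B

A->CC, B->CA, C->B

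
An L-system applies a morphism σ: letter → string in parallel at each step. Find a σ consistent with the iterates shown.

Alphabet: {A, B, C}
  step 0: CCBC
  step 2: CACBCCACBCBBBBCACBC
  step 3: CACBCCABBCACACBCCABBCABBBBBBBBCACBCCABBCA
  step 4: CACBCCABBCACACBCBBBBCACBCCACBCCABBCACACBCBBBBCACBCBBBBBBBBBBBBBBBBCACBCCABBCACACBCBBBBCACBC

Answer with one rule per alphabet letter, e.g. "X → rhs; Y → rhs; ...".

A->CBC, B->BB, C->CA

  step 3 ⇒ step 4: CACBCCABBCACACBCCABBCABBBBBBBBCACBCCABBCA ⇒ CA·CBC·CA·BB·CA·CA·CBC·BB·BB·CA·CBC·CA·CBC·CA·BB·CA·CA·CBC·BB·BB·CA·CBC·BB·BB·BB·BB·BB·BB·BB·BB·CA·CBC·CA·BB·CA·CA·CBC·BB·BB·CA·CBC
    A ↦ CBC
    B ↦ BB
    C ↦ CA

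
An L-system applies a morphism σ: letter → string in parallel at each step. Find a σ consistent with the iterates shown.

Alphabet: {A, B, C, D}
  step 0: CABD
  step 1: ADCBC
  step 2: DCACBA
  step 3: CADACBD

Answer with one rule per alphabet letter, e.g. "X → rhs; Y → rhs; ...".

  step 2 ⇒ step 3: DCACBA ⇒ C·A·D·A·CB·D
    A ↦ D
    B ↦ CB
    C ↦ A
    D ↦ C

A->D, B->CB, C->A, D->C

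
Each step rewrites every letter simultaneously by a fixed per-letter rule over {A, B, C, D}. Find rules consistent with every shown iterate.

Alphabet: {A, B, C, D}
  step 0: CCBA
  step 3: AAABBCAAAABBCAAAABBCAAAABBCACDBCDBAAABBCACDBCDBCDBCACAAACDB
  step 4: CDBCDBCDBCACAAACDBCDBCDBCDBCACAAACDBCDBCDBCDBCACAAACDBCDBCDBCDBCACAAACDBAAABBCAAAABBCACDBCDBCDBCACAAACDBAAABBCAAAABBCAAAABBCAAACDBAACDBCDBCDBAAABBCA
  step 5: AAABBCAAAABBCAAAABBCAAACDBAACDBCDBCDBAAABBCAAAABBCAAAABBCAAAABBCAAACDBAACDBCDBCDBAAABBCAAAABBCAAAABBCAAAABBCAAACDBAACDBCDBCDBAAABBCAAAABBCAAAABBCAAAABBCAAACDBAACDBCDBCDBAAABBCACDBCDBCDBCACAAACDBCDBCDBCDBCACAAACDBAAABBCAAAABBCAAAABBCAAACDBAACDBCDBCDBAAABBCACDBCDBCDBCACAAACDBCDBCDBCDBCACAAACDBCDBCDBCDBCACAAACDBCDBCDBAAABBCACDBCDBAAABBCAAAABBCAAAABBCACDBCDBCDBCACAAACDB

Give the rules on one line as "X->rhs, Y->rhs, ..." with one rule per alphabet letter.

  step 4 ⇒ step 5: CDBCDBCDBCACAAACDBCDBCDBCDBCACAAACDBCDBCDBCDBCACAAACDBCDBCDBCDBCACAAACDBAAABBCAAAABBCACDBCDBCDBCACAAACDBAAABBCAAAABBCAAAABBCAAACDBAACDBCDBCDBAAABBCA ⇒ AA·ABB·CA·AA·ABB·CA·AA·ABB·CA·AA·CDB·AA·CDB·CDB·CDB·AA·ABB·CA·AA·ABB·CA·AA·ABB·CA·AA·ABB·CA·AA·CDB·AA·CDB·CDB·CDB·AA·ABB·CA·AA·ABB·CA·AA·ABB·CA·AA·ABB·CA·AA·CDB·AA·CDB·CDB·CDB·AA·ABB·CA·AA·ABB·CA·AA·ABB·CA·AA·ABB·CA·AA·CDB·AA·CDB·CDB·CDB·AA·ABB·CA·CDB·CDB·CDB·CA·CA·AA·CDB·CDB·CDB·CDB·CA·CA·AA·CDB·AA·ABB·CA·AA·ABB·CA·AA·ABB·CA·AA·CDB·AA·CDB·CDB·CDB·AA·ABB·CA·CDB·CDB·CDB·CA·CA·AA·CDB·CDB·CDB·CDB·CA·CA·AA·CDB·CDB·CDB·CDB·CA·CA·AA·CDB·CDB·CDB·AA·ABB·CA·CDB·CDB·AA·ABB·CA·AA·ABB·CA·AA·ABB·CA·CDB·CDB·CDB·CA·CA·AA·CDB
    A ↦ CDB
    B ↦ CA
    C ↦ AA
    D ↦ ABB

A->CDB, B->CA, C->AA, D->ABB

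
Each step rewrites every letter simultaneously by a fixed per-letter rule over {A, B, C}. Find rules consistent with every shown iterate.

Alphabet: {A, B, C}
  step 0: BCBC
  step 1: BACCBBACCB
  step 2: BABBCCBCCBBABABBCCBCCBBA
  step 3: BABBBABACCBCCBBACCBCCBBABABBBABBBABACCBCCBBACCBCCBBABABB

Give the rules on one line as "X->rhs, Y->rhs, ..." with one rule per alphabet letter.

A->BB, B->BA, C->CCB

  step 2 ⇒ step 3: BABBCCBCCBBABABBCCBCCBBA ⇒ BA·BB·BA·BA·CCB·CCB·BA·CCB·CCB·BA·BA·BB·BA·BB·BA·BA·CCB·CCB·BA·CCB·CCB·BA·BA·BB
    A ↦ BB
    B ↦ BA
    C ↦ CCB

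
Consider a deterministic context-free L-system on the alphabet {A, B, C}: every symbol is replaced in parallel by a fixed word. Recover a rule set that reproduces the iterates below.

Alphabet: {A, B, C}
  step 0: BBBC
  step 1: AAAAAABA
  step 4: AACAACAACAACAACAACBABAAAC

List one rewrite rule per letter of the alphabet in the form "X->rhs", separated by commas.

A->C, B->AA, C->BA

  step 0 ⇒ step 1: BBBC ⇒ AA·AA·AA·BA
    B ↦ AA
    C ↦ BA
    A ↦ C  (constrained at step 1)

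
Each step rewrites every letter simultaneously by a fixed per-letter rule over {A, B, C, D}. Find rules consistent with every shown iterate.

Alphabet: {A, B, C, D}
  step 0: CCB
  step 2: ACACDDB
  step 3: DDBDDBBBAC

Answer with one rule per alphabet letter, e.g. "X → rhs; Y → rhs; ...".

A->DD, B->AC, C->B, D->B

  step 2 ⇒ step 3: ACACDDB ⇒ DD·B·DD·B·B·B·AC
    A ↦ DD
    B ↦ AC
    C ↦ B
    D ↦ B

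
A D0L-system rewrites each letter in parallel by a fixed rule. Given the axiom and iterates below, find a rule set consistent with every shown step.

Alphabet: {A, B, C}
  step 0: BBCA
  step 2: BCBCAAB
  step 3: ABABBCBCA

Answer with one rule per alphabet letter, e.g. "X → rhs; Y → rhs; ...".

A->BC, B->A, C->B

  step 2 ⇒ step 3: BCBCAAB ⇒ A·B·A·B·BC·BC·A
    A ↦ BC
    B ↦ A
    C ↦ B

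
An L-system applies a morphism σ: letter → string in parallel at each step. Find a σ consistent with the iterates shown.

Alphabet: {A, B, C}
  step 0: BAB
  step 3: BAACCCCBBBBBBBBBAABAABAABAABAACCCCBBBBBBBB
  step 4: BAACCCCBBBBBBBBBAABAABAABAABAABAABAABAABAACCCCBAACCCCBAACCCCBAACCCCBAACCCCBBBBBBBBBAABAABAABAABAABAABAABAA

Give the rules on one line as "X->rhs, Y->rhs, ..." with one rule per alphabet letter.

  step 3 ⇒ step 4: BAACCCCBBBBBBBBBAABAABAABAABAACCCCBBBBBBBB ⇒ BAA·CC·CC·BB·BB·BB·BB·BAA·BAA·BAA·BAA·BAA·BAA·BAA·BAA·BAA·CC·CC·BAA·CC·CC·BAA·CC·CC·BAA·CC·CC·BAA·CC·CC·BB·BB·BB·BB·BAA·BAA·BAA·BAA·BAA·BAA·BAA·BAA
    A ↦ CC
    B ↦ BAA
    C ↦ BB

A->CC, B->BAA, C->BB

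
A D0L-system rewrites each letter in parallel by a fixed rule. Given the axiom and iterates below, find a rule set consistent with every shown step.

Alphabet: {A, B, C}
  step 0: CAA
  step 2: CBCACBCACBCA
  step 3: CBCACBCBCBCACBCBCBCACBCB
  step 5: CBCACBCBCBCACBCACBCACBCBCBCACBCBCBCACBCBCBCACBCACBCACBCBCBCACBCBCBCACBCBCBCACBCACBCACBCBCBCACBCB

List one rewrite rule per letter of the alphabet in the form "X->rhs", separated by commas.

  step 2 ⇒ step 3: CBCACBCACBCA ⇒ CB·CA·CB·CB·CB·CA·CB·CB·CB·CA·CB·CB
    A ↦ CB
    B ↦ CA
    C ↦ CB

A->CB, B->CA, C->CB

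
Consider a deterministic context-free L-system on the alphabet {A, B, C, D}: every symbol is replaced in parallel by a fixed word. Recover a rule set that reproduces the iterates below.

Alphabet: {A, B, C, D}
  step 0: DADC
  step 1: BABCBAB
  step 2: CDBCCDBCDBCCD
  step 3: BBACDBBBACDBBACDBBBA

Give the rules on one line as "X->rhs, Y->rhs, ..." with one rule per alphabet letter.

  step 2 ⇒ step 3: CDBCCDBCDBCCD ⇒ B·BA·CD·B·B·BA·CD·B·BA·CD·B·B·BA
    B ↦ CD
    C ↦ B
    D ↦ BA
  step 0 ⇒ step 1: DADC ⇒ BA·BC·BA·B
    A ↦ BC

A->BC, B->CD, C->B, D->BA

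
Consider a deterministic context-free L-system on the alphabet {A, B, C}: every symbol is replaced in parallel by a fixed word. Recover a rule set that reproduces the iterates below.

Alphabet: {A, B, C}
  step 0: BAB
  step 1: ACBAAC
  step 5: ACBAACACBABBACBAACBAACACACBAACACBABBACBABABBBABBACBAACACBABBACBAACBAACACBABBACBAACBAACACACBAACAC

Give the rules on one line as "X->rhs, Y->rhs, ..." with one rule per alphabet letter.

A->BA, B->AC, C->BB

  step 0 ⇒ step 1: BAB ⇒ AC·BA·AC
    A ↦ BA
    B ↦ AC
    C ↦ BB  (constrained at step 1)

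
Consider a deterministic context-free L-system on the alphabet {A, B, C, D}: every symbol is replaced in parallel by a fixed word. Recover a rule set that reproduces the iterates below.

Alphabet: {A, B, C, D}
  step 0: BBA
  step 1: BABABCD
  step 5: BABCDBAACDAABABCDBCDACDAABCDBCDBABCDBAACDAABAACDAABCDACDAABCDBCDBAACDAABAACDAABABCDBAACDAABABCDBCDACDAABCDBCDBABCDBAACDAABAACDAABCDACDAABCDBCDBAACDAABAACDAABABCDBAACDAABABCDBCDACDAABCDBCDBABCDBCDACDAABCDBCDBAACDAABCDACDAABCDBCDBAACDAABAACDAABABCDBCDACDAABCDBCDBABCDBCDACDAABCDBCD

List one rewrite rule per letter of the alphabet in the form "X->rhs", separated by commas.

  step 0 ⇒ step 1: BBA ⇒ BA·BA·BCD
    A ↦ BCD
    B ↦ BA
    C ↦ ACD  (constrained at step 1)
    D ↦ AA  (constrained at step 1)

A->BCD, B->BA, C->ACD, D->AA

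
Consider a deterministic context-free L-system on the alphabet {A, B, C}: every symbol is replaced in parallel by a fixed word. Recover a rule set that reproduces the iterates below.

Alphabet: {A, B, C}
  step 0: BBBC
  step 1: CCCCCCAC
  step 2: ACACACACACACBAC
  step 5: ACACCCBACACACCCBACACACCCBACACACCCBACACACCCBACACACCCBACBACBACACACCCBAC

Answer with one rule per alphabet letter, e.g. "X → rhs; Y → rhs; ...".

  step 1 ⇒ step 2: CCCCCCAC ⇒ AC·AC·AC·AC·AC·AC·B·AC
    A ↦ B
    C ↦ AC
  step 0 ⇒ step 1: BBBC ⇒ CC·CC·CC·AC
    B ↦ CC

A->B, B->CC, C->AC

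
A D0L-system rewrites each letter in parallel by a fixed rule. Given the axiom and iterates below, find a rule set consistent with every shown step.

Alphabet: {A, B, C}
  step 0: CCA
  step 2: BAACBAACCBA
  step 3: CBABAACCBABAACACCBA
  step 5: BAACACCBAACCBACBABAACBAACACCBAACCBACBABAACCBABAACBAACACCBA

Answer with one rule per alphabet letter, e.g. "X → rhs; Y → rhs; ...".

  step 2 ⇒ step 3: BAACBAACCBA ⇒ C·BA·BA·AC·C·BA·BA·AC·AC·C·BA
    A ↦ BA
    B ↦ C
    C ↦ AC

A->BA, B->C, C->AC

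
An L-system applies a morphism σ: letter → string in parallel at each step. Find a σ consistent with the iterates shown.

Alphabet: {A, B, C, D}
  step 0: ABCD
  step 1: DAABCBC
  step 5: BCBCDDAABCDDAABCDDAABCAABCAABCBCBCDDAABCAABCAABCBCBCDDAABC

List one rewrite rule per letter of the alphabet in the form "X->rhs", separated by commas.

  step 0 ⇒ step 1: ABCD ⇒ D·AA·BC·BC
    A ↦ D
    B ↦ AA
    C ↦ BC
    D ↦ BC

A->D, B->AA, C->BC, D->BC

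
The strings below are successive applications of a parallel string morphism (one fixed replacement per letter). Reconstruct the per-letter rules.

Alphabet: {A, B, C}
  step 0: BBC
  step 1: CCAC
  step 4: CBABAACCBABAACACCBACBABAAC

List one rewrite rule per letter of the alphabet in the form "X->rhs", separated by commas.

A->BA, B->C, C->AC

  step 0 ⇒ step 1: BBC ⇒ C·C·AC
    B ↦ C
    C ↦ AC
    A ↦ BA  (constrained at step 1)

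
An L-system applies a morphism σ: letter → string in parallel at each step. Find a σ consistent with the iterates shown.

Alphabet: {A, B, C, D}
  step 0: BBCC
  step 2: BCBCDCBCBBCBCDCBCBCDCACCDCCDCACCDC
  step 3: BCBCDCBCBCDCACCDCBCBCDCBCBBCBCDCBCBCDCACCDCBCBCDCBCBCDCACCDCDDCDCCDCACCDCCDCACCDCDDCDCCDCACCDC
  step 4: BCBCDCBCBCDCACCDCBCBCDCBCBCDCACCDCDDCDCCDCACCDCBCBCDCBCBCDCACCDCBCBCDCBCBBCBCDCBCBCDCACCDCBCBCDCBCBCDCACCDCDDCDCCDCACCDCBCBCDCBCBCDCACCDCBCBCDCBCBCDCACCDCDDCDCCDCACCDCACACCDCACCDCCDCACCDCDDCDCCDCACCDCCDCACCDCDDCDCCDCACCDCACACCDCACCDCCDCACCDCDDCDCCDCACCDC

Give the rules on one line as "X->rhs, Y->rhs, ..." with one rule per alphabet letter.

A->DD, B->BCB, C->CDC, D->AC

  step 3 ⇒ step 4: BCBCDCBCBCDCACCDCBCBCDCBCBBCBCDCBCBCDCACCDCBCBCDCBCBCDCACCDCDDCDCCDCACCDCCDCACCDCDDCDCCDCACCDC ⇒ BCB·CDC·BCB·CDC·AC·CDC·BCB·CDC·BCB·CDC·AC·CDC·DD·CDC·CDC·AC·CDC·BCB·CDC·BCB·CDC·AC·CDC·BCB·CDC·BCB·BCB·CDC·BCB·CDC·AC·CDC·BCB·CDC·BCB·CDC·AC·CDC·DD·CDC·CDC·AC·CDC·BCB·CDC·BCB·CDC·AC·CDC·BCB·CDC·BCB·CDC·AC·CDC·DD·CDC·CDC·AC·CDC·AC·AC·CDC·AC·CDC·CDC·AC·CDC·DD·CDC·CDC·AC·CDC·CDC·AC·CDC·DD·CDC·CDC·AC·CDC·AC·AC·CDC·AC·CDC·CDC·AC·CDC·DD·CDC·CDC·AC·CDC
    A ↦ DD
    B ↦ BCB
    C ↦ CDC
    D ↦ AC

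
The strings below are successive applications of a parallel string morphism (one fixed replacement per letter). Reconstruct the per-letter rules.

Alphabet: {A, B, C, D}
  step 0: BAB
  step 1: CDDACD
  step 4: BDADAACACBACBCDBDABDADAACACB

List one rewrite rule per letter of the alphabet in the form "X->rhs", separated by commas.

  step 0 ⇒ step 1: BAB ⇒ CD·DA·CD
    A ↦ DA
    B ↦ CD
    C ↦ AC  (constrained at step 1)
    D ↦ B  (constrained at step 1)

A->DA, B->CD, C->AC, D->B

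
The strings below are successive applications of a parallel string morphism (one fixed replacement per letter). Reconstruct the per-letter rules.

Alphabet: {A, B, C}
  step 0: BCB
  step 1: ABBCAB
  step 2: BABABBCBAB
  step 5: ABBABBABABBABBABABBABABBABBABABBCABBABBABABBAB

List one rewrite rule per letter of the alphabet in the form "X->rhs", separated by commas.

  step 1 ⇒ step 2: ABBCAB ⇒ B·AB·AB·BC·B·AB
    A ↦ B
    B ↦ AB
    C ↦ BC

A->B, B->AB, C->BC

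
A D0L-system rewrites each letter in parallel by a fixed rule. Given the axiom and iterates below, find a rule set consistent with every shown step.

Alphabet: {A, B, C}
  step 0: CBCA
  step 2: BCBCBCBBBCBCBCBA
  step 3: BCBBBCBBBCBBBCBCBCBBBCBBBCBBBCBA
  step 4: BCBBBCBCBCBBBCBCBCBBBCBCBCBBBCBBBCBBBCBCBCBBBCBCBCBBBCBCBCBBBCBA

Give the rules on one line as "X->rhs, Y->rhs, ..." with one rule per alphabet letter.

  step 3 ⇒ step 4: BCBBBCBBBCBBBCBCBCBBBCBBBCBBBCBA ⇒ BC·BB·BC·BC·BC·BB·BC·BC·BC·BB·BC·BC·BC·BB·BC·BB·BC·BB·BC·BC·BC·BB·BC·BC·BC·BB·BC·BC·BC·BB·BC·BA
    A ↦ BA
    B ↦ BC
    C ↦ BB

A->BA, B->BC, C->BB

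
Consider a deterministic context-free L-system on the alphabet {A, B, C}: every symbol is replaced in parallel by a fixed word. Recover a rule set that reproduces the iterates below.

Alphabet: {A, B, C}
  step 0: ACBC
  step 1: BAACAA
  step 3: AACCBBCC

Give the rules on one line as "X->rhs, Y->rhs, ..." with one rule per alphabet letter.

A->B, B->C, C->AA

  step 0 ⇒ step 1: ACBC ⇒ B·AA·C·AA
    A ↦ B
    B ↦ C
    C ↦ AA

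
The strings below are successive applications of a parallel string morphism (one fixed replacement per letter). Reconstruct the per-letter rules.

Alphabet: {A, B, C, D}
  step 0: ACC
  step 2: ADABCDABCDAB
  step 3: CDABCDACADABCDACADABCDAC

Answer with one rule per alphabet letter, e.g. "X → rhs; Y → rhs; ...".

A->CD, B->AC, C->AD, D->AB

  step 2 ⇒ step 3: ADABCDABCDAB ⇒ CD·AB·CD·AC·AD·AB·CD·AC·AD·AB·CD·AC
    A ↦ CD
    B ↦ AC
    C ↦ AD
    D ↦ AB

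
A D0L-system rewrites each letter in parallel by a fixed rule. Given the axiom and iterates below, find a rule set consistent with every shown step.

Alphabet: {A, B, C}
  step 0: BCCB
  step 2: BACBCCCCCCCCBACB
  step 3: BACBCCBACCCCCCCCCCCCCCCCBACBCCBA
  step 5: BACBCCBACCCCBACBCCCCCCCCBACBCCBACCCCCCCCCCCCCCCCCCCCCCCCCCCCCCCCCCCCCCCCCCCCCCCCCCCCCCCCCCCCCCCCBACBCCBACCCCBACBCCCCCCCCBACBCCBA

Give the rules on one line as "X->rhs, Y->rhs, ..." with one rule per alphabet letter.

A->CB, B->BA, C->CC

  step 2 ⇒ step 3: BACBCCCCCCCCBACB ⇒ BA·CB·CC·BA·CC·CC·CC·CC·CC·CC·CC·CC·BA·CB·CC·BA
    A ↦ CB
    B ↦ BA
    C ↦ CC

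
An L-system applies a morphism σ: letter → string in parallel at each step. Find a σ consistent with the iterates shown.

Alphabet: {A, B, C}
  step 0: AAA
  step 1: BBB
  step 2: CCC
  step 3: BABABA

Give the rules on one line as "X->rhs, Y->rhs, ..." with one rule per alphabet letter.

A->B, B->C, C->BA

  step 2 ⇒ step 3: CCC ⇒ BA·BA·BA
    C ↦ BA
  step 0 ⇒ step 1: AAA ⇒ B·B·B
    A ↦ B
  step 1 ⇒ step 2: BBB ⇒ C·C·C
    B ↦ C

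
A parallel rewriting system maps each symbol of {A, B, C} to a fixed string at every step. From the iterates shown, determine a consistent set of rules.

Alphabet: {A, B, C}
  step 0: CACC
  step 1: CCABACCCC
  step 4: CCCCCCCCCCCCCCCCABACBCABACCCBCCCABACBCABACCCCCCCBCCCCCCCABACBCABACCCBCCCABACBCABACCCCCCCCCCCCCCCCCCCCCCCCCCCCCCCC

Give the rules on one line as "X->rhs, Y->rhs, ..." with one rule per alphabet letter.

A->ABA, B->CBC, C->CC

  step 0 ⇒ step 1: CACC ⇒ CC·ABA·CC·CC
    A ↦ ABA
    C ↦ CC
    B ↦ CBC  (constrained at step 1)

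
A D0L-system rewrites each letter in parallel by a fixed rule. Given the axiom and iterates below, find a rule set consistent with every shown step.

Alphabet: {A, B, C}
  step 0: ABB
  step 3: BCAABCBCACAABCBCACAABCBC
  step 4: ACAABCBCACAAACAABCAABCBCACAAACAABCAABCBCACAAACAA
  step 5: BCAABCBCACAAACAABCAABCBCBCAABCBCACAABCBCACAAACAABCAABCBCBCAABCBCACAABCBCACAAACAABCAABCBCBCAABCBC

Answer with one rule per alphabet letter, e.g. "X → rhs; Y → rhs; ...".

  step 4 ⇒ step 5: ACAABCBCACAAACAABCAABCBCACAAACAABCAABCBCACAAACAA ⇒ BC·AA·BC·BC·AC·AA·AC·AA·BC·AA·BC·BC·BC·AA·BC·BC·AC·AA·BC·BC·AC·AA·AC·AA·BC·AA·BC·BC·BC·AA·BC·BC·AC·AA·BC·BC·AC·AA·AC·AA·BC·AA·BC·BC·BC·AA·BC·BC
    A ↦ BC
    B ↦ AC
    C ↦ AA

A->BC, B->AC, C->AA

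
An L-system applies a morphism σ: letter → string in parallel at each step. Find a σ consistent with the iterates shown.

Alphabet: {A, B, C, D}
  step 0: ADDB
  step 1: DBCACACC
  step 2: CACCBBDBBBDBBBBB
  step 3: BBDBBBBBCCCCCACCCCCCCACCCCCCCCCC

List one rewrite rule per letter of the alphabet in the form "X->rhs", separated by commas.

A->DB, B->CC, C->BB, D->CA

  step 2 ⇒ step 3: CACCBBDBBBDBBBBB ⇒ BB·DB·BB·BB·CC·CC·CA·CC·CC·CC·CA·CC·CC·CC·CC·CC
    A ↦ DB
    B ↦ CC
    C ↦ BB
    D ↦ CA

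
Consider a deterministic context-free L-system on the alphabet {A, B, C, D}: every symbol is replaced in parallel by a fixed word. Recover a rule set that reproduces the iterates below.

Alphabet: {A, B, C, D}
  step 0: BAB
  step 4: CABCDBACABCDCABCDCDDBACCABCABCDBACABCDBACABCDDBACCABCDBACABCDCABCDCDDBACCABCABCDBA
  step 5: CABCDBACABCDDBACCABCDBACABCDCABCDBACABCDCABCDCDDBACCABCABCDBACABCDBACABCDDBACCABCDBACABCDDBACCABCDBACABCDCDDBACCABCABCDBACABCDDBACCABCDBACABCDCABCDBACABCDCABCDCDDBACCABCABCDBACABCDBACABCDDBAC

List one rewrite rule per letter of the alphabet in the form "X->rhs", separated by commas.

  step 4 ⇒ step 5: CABCDBACABCDCABCDCDDBACCABCABCDBACABCDBACABCDDBACCABCDBACABCDCABCDCDDBACCABCABCDBA ⇒ CAB·C·DBA·CAB·CD·DBA·C·CAB·C·DBA·CAB·CD·CAB·C·DBA·CAB·CD·CAB·CD·CD·DBA·C·CAB·CAB·C·DBA·CAB·C·DBA·CAB·CD·DBA·C·CAB·C·DBA·CAB·CD·DBA·C·CAB·C·DBA·CAB·CD·CD·DBA·C·CAB·CAB·C·DBA·CAB·CD·DBA·C·CAB·C·DBA·CAB·CD·CAB·C·DBA·CAB·CD·CAB·CD·CD·DBA·C·CAB·CAB·C·DBA·CAB·C·DBA·CAB·CD·DBA·C
    A ↦ C
    B ↦ DBA
    C ↦ CAB
    D ↦ CD

A->C, B->DBA, C->CAB, D->CD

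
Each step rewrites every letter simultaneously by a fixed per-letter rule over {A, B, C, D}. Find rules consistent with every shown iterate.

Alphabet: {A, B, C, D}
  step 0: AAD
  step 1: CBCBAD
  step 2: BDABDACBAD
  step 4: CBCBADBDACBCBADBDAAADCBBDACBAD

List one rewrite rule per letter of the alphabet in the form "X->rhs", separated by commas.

A->CB, B->A, C->BD, D->AD

  step 1 ⇒ step 2: CBCBAD ⇒ BD·A·BD·A·CB·AD
    A ↦ CB
    B ↦ A
    C ↦ BD
    D ↦ AD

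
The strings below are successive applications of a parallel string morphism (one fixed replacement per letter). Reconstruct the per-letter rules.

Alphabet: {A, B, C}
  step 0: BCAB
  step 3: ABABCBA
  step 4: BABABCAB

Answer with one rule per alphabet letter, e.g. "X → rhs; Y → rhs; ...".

  step 3 ⇒ step 4: ABABCBA ⇒ B·A·B·A·BC·A·B
    A ↦ B
    B ↦ A
    C ↦ BC

A->B, B->A, C->BC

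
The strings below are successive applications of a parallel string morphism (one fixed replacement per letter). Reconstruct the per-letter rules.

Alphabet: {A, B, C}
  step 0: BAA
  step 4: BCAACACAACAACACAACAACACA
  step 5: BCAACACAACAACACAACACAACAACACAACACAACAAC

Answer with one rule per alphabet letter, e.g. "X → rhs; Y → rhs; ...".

A->AC, B->BC, C->A

  step 4 ⇒ step 5: BCAACACAACAACACAACAACACA ⇒ BC·A·AC·AC·A·AC·A·AC·AC·A·AC·AC·A·AC·A·AC·AC·A·AC·AC·A·AC·A·AC
    A ↦ AC
    B ↦ BC
    C ↦ A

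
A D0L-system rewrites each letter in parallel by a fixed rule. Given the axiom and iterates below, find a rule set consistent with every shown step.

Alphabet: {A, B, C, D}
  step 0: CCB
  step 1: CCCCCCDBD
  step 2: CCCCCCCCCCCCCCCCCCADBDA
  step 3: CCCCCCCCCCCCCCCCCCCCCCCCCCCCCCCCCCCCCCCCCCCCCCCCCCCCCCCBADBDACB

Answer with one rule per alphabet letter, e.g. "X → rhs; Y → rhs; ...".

  step 2 ⇒ step 3: CCCCCCCCCCCCCCCCCCADBDA ⇒ CCC·CCC·CCC·CCC·CCC·CCC·CCC·CCC·CCC·CCC·CCC·CCC·CCC·CCC·CCC·CCC·CCC·CCC·CB·A·DBD·A·CB
    A ↦ CB
    B ↦ DBD
    C ↦ CCC
    D ↦ A

A->CB, B->DBD, C->CCC, D->A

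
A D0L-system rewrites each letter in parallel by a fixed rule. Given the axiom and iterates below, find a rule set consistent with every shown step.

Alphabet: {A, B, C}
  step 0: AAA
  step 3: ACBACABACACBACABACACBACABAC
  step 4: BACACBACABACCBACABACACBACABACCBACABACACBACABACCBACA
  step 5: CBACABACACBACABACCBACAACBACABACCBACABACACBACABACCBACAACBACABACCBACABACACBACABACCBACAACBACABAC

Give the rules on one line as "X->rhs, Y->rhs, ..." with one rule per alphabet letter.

  step 4 ⇒ step 5: BACACBACABACCBACABACACBACABACCBACABACACBACABACCBACA ⇒ C·BAC·A·BAC·A·C·BAC·A·BAC·C·BAC·A·A·C·BAC·A·BAC·C·BAC·A·BAC·A·C·BAC·A·BAC·C·BAC·A·A·C·BAC·A·BAC·C·BAC·A·BAC·A·C·BAC·A·BAC·C·BAC·A·A·C·BAC·A·BAC
    A ↦ BAC
    B ↦ C
    C ↦ A

A->BAC, B->C, C->A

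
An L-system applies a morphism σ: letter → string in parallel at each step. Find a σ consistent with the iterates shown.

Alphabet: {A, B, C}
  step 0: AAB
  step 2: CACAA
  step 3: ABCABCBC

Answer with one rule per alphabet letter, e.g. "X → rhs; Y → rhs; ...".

A->BC, B->C, C->A

  step 2 ⇒ step 3: CACAA ⇒ A·BC·A·BC·BC
    A ↦ BC
    C ↦ A
    B ↦ C  (constrained at step 0)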